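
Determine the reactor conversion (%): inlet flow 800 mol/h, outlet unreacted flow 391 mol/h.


X = (F_in - F_out) / F_in * 100
Moles reacted = 800 - 391 = 409
X = 409 / 800 * 100
= 0.5112 * 100
= 51.12 %

51.12 %


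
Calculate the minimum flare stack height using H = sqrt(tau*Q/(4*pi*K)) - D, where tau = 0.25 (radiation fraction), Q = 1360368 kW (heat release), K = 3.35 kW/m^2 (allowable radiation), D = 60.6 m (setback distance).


tau*Q/(4*pi*K) = 0.25 * 1360368 / (4 * pi * 3.35) = 8078.7
sqrt(8078.7) = 89.8816
H = 89.8816 - 60.6 = 29.28

29.28 m


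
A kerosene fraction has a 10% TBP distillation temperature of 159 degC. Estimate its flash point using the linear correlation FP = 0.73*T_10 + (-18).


FP = 0.73 * 159 + (-18) = 98.07

98.07 degC


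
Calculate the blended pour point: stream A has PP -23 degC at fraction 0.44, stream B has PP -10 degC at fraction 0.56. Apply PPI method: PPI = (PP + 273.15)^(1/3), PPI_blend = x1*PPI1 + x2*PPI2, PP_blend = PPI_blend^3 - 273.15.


PPI_1 = (-23 + 273.15)^(1/3) = 6.300865
PPI_2 = (-10 + 273.15)^(1/3) = 6.408176
PPI_blend = 0.44 * 6.300865 + 0.56 * 6.408176 = 6.360959
PP_blend = 6.360959^3 - 273.15 = 257.3758 - 273.15 = -15.77

-15.77 degC


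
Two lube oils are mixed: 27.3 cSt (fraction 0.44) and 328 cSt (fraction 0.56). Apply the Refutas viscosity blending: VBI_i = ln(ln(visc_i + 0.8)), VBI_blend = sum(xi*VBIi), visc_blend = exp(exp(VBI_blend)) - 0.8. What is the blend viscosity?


Refutas method: VBN_i = 14.534*ln(ln(visc_i + 0.8)) + 10.975, blended linearly by mass fraction; since VBN is linear in VBI_i = ln(ln(visc_i + 0.8)) and the fractions sum to 1, blend VBI directly: visc = exp(exp(VBI_blend)) - 0.8
VBI_1 = ln(ln(27.3 + 0.8)) = 1.2047
VBI_2 = ln(ln(328 + 0.8)) = 1.75707
VBI_blend = 0.44 * 1.2047 + 0.56 * 1.75707 = 1.51403
visc_blend = exp(exp(1.51403)) - 0.8 = 93.36

93.36 cSt


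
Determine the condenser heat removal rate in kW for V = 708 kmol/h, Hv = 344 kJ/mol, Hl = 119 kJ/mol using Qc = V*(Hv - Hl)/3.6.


Qc = 708 * (344 - 119) / 3.6 = 708 * 225 / 3.6 = 44250

44250 kW


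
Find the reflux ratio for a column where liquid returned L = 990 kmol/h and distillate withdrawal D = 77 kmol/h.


Reflux ratio definition: R = L / D (liquid returned / distillate withdrawn)
L = 990 kmol/h, D = 77 kmol/h
R = 990 / 77 = 12.86

12.86


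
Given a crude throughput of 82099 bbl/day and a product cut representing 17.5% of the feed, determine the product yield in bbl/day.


Crude throughput = 82099 bbl/day
Fraction yield = 17.5%
yield = throughput * fraction / 100
yield = 82099 * 17.5 / 100 = 14367.325

14367.325 bbl/day


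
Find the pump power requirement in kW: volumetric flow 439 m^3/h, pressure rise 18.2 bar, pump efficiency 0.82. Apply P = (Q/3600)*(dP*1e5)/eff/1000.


Q = 439 / 3600 = 0.121944 m^3/s
P = 0.121944 * (18.2 * 1e5) / 0.82 / 1000 = 270.7

270.7 kW


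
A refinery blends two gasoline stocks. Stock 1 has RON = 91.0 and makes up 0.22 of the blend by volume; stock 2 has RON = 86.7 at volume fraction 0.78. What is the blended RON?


Linear blending: RON_blend = sum(vi * RONi)
Contribution 1: 0.22 * 91.0 = 20.02
Contribution 2: 0.78 * 86.7 = 67.626
RON_blend = 20.02 + 67.626 = 87.646

87.646


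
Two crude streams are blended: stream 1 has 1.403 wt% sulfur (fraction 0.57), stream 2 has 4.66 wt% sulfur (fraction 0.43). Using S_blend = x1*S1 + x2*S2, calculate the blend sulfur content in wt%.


Linear sulfur blending: S_blend = x1*S1 + x2*S2
Contribution 1: 0.57 * 1.403 = 0.79971 wt%
Contribution 2: 0.43 * 4.66 = 2.0038 wt%
S_blend = 0.79971 + 2.0038 = 2.80351

2.80351 wt%


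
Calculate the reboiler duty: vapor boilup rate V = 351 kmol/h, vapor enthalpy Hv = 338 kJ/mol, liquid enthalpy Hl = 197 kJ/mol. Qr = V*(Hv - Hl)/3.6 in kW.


Qr = 351 * (338 - 197) / 3.6 = 351 * 141 / 3.6 = 13750

13750 kW


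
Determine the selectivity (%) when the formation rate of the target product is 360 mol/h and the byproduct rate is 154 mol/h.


Selectivity = desired / (desired + undesired) * 100
Total products = 360 + 154 = 514 mol/h
S = 360 / 514 * 100
= 0.7004 * 100
= 70.04 %

70.04 %


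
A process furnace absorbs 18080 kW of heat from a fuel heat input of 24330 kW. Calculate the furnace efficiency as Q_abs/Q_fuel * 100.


Furnace efficiency = Q_absorbed / Q_fuel * 100
= 18080 / 24330 * 100 = 74.31

74.31 %


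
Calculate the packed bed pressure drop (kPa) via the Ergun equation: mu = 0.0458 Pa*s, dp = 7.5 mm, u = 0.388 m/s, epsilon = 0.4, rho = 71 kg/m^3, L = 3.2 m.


dp = 7.5 mm = 0.0075 m
Viscous term = 150*0.0458*0.388*(1-0.4)^2 / (0.0075^2*0.4^3) = 266556
Inertial term = 1.75*71*0.388^2*(1-0.4) / (0.0075*0.4^3) = 23381.4
dP/L = 266556 + 23381.4 = 289937 Pa/m
dP = 289937 * 3.2 / 1000 = 927.8 kPa

927.8 kPa


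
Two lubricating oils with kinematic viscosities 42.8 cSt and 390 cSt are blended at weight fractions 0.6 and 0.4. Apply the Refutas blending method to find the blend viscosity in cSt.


Refutas method: VBN_i = 14.534*ln(ln(visc_i + 0.8)) + 10.975, blended linearly by mass fraction; since VBN is linear in VBI_i = ln(ln(visc_i + 0.8)) and the fractions sum to 1, blend VBI directly: visc = exp(exp(VBI_blend)) - 0.8
VBI_1 = ln(ln(42.8 + 0.8)) = 1.32842
VBI_2 = ln(ln(390 + 0.8)) = 1.78644
VBI_blend = 0.6 * 1.32842 + 0.4 * 1.78644 = 1.51163
visc_blend = exp(exp(1.51163)) - 0.8 = 92.34

92.34 cSt


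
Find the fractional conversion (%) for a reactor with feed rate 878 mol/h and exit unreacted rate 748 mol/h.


X = (F_in - F_out) / F_in * 100
Moles reacted = 878 - 748 = 130
X = 130 / 878 * 100
= 0.1481 * 100
= 14.81 %

14.81 %


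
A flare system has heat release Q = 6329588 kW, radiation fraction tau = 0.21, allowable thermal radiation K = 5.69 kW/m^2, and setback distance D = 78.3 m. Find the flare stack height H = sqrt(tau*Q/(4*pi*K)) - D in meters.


tau*Q/(4*pi*K) = 0.21 * 6329588 / (4 * pi * 5.69) = 18589.7
sqrt(18589.7) = 136.344
H = 136.344 - 78.3 = 58.04

58.04 m


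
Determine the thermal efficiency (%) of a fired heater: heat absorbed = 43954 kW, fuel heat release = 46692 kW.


Furnace efficiency = Q_absorbed / Q_fuel * 100
= 43954 / 46692 * 100 = 94.14

94.14 %


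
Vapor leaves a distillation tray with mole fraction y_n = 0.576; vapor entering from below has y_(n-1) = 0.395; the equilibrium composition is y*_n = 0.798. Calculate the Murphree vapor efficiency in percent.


Murphree vapor efficiency: EMV = (y_n - y_(n-1)) / (y*_n - y_(n-1)) * 100
EMV = (0.576 - 0.395) / (0.798 - 0.395) * 100 = 0.181 / 0.403 * 100 = 44.91

44.91 %


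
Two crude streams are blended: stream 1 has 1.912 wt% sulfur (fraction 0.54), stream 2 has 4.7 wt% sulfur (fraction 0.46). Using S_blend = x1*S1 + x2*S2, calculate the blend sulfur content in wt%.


Linear sulfur blending: S_blend = x1*S1 + x2*S2
Contribution 1: 0.54 * 1.912 = 1.03248 wt%
Contribution 2: 0.46 * 4.7 = 2.162 wt%
S_blend = 1.03248 + 2.162 = 3.19448

3.19448 wt%


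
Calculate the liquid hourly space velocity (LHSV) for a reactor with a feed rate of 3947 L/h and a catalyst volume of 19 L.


LHSV = volumetric feed rate / catalyst volume
= 3947 L/h / 19 L
= 207.7 h^-1

207.7 h^-1


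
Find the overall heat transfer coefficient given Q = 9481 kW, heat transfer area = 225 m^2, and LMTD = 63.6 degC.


From Q = U*A*LMTD, U = Q / (A * LMTD)
U = 9481 / (225 * 63.6) = 9481 / 14310 = 0.6625

0.6625 kW/(m^2*K)


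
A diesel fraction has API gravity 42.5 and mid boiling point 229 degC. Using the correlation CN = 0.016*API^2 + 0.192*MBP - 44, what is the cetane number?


CN = 0.016 * 42.5^2 + 0.192 * 229 - 44
CN = 28.9 + 43.968 - 44 = 28.868

28.868


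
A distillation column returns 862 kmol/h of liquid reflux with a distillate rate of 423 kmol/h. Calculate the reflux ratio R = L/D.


Reflux ratio definition: R = L / D (liquid returned / distillate withdrawn)
L = 862 kmol/h, D = 423 kmol/h
R = 862 / 423 = 2.038

2.038


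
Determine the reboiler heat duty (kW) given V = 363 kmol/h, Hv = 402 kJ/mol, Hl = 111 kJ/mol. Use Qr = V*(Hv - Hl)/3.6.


Qr = 363 * (402 - 111) / 3.6 = 363 * 291 / 3.6 = 29340

29340 kW


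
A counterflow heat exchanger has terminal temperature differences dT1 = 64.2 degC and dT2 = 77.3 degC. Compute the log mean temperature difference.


LMTD = (dT1 - dT2) / ln(dT1/dT2)
= (64.2 - 77.3) / ln(64.2 / 77.3) = -13.1 / -0.185691 = 70.55

70.55 degC


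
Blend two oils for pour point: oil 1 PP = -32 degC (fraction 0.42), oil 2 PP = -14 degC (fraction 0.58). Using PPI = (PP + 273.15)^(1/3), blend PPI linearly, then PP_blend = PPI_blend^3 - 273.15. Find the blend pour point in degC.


PPI_1 = (-32 + 273.15)^(1/3) = 6.224375
PPI_2 = (-14 + 273.15)^(1/3) = 6.375541
PPI_blend = 0.42 * 6.224375 + 0.58 * 6.375541 = 6.312051
PP_blend = 6.312051^3 - 273.15 = 251.4847 - 273.15 = -21.67

-21.67 degC


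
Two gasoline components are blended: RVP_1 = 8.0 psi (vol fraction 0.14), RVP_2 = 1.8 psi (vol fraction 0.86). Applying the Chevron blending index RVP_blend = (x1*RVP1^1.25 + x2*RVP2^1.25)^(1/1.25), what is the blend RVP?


Chevron index: RVP_blend = (sum xi*RVPi^1.25)^(1/1.25)
RVP^1.25 terms: 0.14 * 8.0^1.25 + 0.86 * 1.8^1.25 = 3.67664
RVP_blend = 3.67664^(1/1.25) = 2.834

2.834 psi


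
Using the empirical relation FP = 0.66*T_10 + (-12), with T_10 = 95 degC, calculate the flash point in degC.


FP = 0.66 * 95 + (-12) = 50.7

50.7 degC


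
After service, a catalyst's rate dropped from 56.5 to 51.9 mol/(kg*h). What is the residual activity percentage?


Activity (%) = (rate_used / rate_fresh) * 100
rate_used = 51.9, rate_fresh = 56.5
= (51.9 / 56.5) * 100
= 0.9186 * 100 = 91.86

91.86 %


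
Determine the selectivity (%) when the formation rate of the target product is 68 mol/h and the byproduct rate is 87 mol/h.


Selectivity = desired / (desired + undesired) * 100
Total products = 68 + 87 = 155 mol/h
S = 68 / 155 * 100
= 0.4387 * 100
= 43.87 %

43.87 %


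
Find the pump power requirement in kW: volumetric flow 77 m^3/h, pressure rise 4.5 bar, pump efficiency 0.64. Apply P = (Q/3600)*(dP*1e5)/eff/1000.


Q = 77 / 3600 = 0.0213889 m^3/s
P = 0.0213889 * (4.5 * 1e5) / 0.64 / 1000 = 15.04

15.04 kW


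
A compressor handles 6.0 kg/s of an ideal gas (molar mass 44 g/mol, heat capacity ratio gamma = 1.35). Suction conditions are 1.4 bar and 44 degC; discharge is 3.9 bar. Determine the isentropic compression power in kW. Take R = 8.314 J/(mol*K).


Isentropic work: W = m*(gamma/(gamma-1))*(R*T1/MW)*((P2/P1)^((gamma-1)/gamma) - 1)
T1 = 44 + 273.15 = 317.15 K
Pressure ratio = 3.9 / 1.4 = 2.78571
Exponent = (1.35 - 1)/1.35 = 0.259259
(P2/P1)^exp - 1 = 2.78571^0.259259 - 1 = 0.304228
W = 6.0 * 1.35 / 0.35 * 8.314 * 317.15 / 44 * 0.304228 = 421.9

421.9 kW


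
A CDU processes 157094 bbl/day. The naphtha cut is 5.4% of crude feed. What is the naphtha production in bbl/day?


Crude throughput = 157094 bbl/day
Fraction yield = 5.4%
yield = throughput * fraction / 100
yield = 157094 * 5.4 / 100 = 8483.076

8483.076 bbl/day


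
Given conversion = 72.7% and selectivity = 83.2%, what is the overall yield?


Overall yield = conversion (%) * selectivity (%) / 100
Conversion = 72.7%, Selectivity = 83.2%
Y = 72.7 * 83.2 / 100
= 60.4864 %

60.4864 %


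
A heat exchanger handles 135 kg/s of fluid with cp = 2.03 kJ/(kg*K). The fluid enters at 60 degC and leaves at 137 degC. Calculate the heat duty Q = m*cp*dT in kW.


Q = m_dot * cp * delta_T
delta_T = 137 - 60 = 77 K
Q = 135 * 2.03 * 77
= 274.05 * 77
= 21101.85 kW

21101.85 kW


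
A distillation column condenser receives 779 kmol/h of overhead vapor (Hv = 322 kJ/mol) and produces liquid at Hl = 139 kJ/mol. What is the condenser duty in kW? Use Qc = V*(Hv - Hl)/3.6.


Qc = 779 * (322 - 139) / 3.6 = 779 * 183 / 3.6 = 39600

39600 kW


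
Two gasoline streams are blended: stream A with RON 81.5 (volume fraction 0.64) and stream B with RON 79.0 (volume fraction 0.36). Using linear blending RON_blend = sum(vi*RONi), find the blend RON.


Linear blending: RON_blend = sum(vi * RONi)
Contribution 1: 0.64 * 81.5 = 52.16
Contribution 2: 0.36 * 79.0 = 28.44
RON_blend = 52.16 + 28.44 = 80.6

80.6


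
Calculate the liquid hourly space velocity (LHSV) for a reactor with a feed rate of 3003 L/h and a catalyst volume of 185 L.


LHSV = volumetric feed rate / catalyst volume
= 3003 L/h / 185 L
= 16.23 h^-1

16.23 h^-1


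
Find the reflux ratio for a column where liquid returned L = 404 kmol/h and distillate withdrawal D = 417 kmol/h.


Reflux ratio definition: R = L / D (liquid returned / distillate withdrawn)
L = 404 kmol/h, D = 417 kmol/h
R = 404 / 417 = 0.9688

0.9688


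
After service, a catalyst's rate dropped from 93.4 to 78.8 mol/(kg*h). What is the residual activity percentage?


Activity (%) = (rate_used / rate_fresh) * 100
rate_used = 78.8, rate_fresh = 93.4
= (78.8 / 93.4) * 100
= 0.8437 * 100 = 84.37

84.37 %


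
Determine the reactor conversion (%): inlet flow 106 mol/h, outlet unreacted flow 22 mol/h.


X = (F_in - F_out) / F_in * 100
Moles reacted = 106 - 22 = 84
X = 84 / 106 * 100
= 0.7925 * 100
= 79.25 %

79.25 %


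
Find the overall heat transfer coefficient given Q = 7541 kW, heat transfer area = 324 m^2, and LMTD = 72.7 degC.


From Q = U*A*LMTD, U = Q / (A * LMTD)
U = 7541 / (324 * 72.7) = 7541 / 23554.8 = 0.3201

0.3201 kW/(m^2*K)


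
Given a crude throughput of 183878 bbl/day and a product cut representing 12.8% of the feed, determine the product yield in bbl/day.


Crude throughput = 183878 bbl/day
Fraction yield = 12.8%
yield = throughput * fraction / 100
yield = 183878 * 12.8 / 100 = 23536.384

23536.384 bbl/day


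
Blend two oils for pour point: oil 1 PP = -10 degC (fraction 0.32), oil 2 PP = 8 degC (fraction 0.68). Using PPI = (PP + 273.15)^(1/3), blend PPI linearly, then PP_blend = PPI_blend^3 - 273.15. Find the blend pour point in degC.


PPI_1 = (-10 + 273.15)^(1/3) = 6.408176
PPI_2 = (8 + 273.15)^(1/3) = 6.551077
PPI_blend = 0.32 * 6.408176 + 0.68 * 6.551077 = 6.505349
PP_blend = 6.505349^3 - 273.15 = 275.3035 - 273.15 = 2.15

2.15 degC


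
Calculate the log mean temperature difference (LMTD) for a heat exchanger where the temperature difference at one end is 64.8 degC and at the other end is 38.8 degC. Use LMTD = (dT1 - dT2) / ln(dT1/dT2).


LMTD = (dT1 - dT2) / ln(dT1/dT2)
= (64.8 - 38.8) / ln(64.8 / 38.8) = 26 / 0.512885 = 50.69

50.69 degC


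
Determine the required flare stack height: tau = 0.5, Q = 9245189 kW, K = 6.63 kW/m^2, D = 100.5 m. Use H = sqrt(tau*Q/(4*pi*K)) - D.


tau*Q/(4*pi*K) = 0.5 * 9245189 / (4 * pi * 6.63) = 55483.3
sqrt(55483.3) = 235.549
H = 235.549 - 100.5 = 135.0

135.0 m


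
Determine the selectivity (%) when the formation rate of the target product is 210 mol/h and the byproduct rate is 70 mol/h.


Selectivity = desired / (desired + undesired) * 100
Total products = 210 + 70 = 280 mol/h
S = 210 / 280 * 100
= 0.7500 * 100
= 75.00 %

75.00 %


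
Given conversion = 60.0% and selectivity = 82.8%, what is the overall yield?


Overall yield = conversion (%) * selectivity (%) / 100
Conversion = 60.0%, Selectivity = 82.8%
Y = 60.0 * 82.8 / 100
= 49.68 %

49.68 %


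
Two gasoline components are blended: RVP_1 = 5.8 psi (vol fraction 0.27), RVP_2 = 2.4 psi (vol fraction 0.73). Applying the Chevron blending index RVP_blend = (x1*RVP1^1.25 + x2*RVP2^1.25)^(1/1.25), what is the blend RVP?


Chevron index: RVP_blend = (sum xi*RVPi^1.25)^(1/1.25)
RVP^1.25 terms: 0.27 * 5.8^1.25 + 0.73 * 2.4^1.25 = 4.61089
RVP_blend = 4.61089^(1/1.25) = 3.396

3.396 psi


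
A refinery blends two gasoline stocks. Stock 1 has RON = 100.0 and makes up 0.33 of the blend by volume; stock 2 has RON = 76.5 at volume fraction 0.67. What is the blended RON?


Linear blending: RON_blend = sum(vi * RONi)
Contribution 1: 0.33 * 100.0 = 33
Contribution 2: 0.67 * 76.5 = 51.255
RON_blend = 33 + 51.255 = 84.255

84.255


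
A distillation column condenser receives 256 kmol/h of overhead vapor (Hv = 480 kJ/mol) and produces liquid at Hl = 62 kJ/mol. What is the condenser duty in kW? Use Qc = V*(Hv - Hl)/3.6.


Qc = 256 * (480 - 62) / 3.6 = 256 * 418 / 3.6 = 29720

29720 kW


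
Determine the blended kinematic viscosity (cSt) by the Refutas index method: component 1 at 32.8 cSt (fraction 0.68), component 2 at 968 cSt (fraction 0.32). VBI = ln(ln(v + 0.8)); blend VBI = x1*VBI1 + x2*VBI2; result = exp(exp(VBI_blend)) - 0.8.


Refutas method: VBN_i = 14.534*ln(ln(visc_i + 0.8)) + 10.975, blended linearly by mass fraction; since VBN is linear in VBI_i = ln(ln(visc_i + 0.8)) and the fractions sum to 1, blend VBI directly: visc = exp(exp(VBI_blend)) - 0.8
VBI_1 = ln(ln(32.8 + 0.8)) = 1.2569
VBI_2 = ln(ln(968 + 0.8)) = 1.92805
VBI_blend = 0.68 * 1.2569 + 0.32 * 1.92805 = 1.47167
visc_blend = exp(exp(1.47167)) - 0.8 = 77.18

77.18 cSt


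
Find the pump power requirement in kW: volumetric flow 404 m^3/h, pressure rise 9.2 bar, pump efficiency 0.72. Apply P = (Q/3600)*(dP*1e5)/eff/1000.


Q = 404 / 3600 = 0.112222 m^3/s
P = 0.112222 * (9.2 * 1e5) / 0.72 / 1000 = 143.4

143.4 kW


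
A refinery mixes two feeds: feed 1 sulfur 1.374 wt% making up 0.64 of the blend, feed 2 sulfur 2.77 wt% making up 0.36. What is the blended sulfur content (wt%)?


Linear sulfur blending: S_blend = x1*S1 + x2*S2
Contribution 1: 0.64 * 1.374 = 0.87936 wt%
Contribution 2: 0.36 * 2.77 = 0.9972 wt%
S_blend = 0.87936 + 0.9972 = 1.87656

1.87656 wt%


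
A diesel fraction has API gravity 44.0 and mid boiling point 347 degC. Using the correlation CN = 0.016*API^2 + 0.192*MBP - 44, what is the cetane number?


CN = 0.016 * 44.0^2 + 0.192 * 347 - 44
CN = 30.976 + 66.624 - 44 = 53.6

53.6


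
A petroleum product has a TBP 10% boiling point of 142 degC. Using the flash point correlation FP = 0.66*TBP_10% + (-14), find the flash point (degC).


FP = 0.66 * 142 + (-14) = 79.72

79.72 degC


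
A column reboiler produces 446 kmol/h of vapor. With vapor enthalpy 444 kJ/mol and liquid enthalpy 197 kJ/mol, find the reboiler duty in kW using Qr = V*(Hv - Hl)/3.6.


Qr = 446 * (444 - 197) / 3.6 = 446 * 247 / 3.6 = 30600

30600 kW


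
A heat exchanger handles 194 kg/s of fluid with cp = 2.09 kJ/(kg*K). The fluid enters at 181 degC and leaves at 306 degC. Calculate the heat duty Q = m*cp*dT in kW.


Q = m_dot * cp * delta_T
delta_T = 306 - 181 = 125 K
Q = 194 * 2.09 * 125
= 405.46 * 125
= 50682.5 kW

50682.5 kW


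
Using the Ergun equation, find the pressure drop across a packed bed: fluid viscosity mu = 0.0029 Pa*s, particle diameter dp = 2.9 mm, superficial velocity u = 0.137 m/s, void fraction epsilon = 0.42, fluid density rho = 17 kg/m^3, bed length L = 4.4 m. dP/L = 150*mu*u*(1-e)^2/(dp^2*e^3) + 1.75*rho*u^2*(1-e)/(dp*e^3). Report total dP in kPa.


dp = 2.9 mm = 0.0029 m
Viscous term = 150*0.0029*0.137*(1-0.42)^2 / (0.0029^2*0.42^3) = 32175.3
Inertial term = 1.75*17*0.137^2*(1-0.42) / (0.0029*0.42^3) = 1507.34
dP/L = 32175.3 + 1507.34 = 33682.6 Pa/m
dP = 33682.6 * 4.4 / 1000 = 148.2 kPa

148.2 kPa


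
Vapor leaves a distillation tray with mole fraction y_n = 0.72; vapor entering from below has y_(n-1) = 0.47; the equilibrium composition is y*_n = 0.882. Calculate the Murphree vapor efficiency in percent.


Murphree vapor efficiency: EMV = (y_n - y_(n-1)) / (y*_n - y_(n-1)) * 100
EMV = (0.72 - 0.47) / (0.882 - 0.47) * 100 = 0.25 / 0.412 * 100 = 60.68

60.68 %


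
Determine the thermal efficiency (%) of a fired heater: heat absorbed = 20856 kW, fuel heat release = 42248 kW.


Furnace efficiency = Q_absorbed / Q_fuel * 100
= 20856 / 42248 * 100 = 49.37

49.37 %


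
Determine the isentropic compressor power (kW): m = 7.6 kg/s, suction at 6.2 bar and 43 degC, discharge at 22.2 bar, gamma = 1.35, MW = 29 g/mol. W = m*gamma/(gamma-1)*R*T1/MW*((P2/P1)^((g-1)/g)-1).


Isentropic work: W = m*(gamma/(gamma-1))*(R*T1/MW)*((P2/P1)^((gamma-1)/gamma) - 1)
T1 = 43 + 273.15 = 316.15 K
Pressure ratio = 22.2 / 6.2 = 3.58065
Exponent = (1.35 - 1)/1.35 = 0.259259
(P2/P1)^exp - 1 = 3.58065^0.259259 - 1 = 0.391937
W = 7.6 * 1.35 / 0.35 * 8.314 * 316.15 / 29 * 0.391937 = 1041

1041 kW


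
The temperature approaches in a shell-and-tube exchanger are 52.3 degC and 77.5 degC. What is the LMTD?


LMTD = (dT1 - dT2) / ln(dT1/dT2)
= (52.3 - 77.5) / ln(52.3 / 77.5) = -25.2 / -0.393282 = 64.08

64.08 degC


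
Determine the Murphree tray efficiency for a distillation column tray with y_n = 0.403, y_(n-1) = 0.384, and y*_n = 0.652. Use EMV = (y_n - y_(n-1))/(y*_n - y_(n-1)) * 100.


Murphree vapor efficiency: EMV = (y_n - y_(n-1)) / (y*_n - y_(n-1)) * 100
EMV = (0.403 - 0.384) / (0.652 - 0.384) * 100 = 0.019 / 0.268 * 100 = 7.090

7.090 %


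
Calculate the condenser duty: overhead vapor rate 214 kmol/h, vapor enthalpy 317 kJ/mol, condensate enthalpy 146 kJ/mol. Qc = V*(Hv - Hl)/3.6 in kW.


Qc = 214 * (317 - 146) / 3.6 = 214 * 171 / 3.6 = 10160

10160 kW


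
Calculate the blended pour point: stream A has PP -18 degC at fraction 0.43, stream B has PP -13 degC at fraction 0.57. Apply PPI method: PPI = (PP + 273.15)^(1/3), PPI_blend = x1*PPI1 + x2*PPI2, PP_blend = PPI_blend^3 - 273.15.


PPI_1 = (-18 + 273.15)^(1/3) = 6.342569
PPI_2 = (-13 + 273.15)^(1/3) = 6.383731
PPI_blend = 0.43 * 6.342569 + 0.57 * 6.383731 = 6.366031
PP_blend = 6.366031^3 - 273.15 = 257.992 - 273.15 = -15.16

-15.16 degC


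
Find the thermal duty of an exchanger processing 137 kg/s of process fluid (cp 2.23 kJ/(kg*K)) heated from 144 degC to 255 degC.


Q = m_dot * cp * delta_T
delta_T = 255 - 144 = 111 K
Q = 137 * 2.23 * 111
= 305.51 * 111
= 33911.61 kW

33911.61 kW


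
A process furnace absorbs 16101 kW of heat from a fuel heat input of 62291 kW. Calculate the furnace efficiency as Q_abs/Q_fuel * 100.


Furnace efficiency = Q_absorbed / Q_fuel * 100
= 16101 / 62291 * 100 = 25.85

25.85 %


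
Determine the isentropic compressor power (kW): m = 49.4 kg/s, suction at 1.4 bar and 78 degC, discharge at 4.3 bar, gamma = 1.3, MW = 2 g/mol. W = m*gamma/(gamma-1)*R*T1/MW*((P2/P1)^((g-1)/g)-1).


Isentropic work: W = m*(gamma/(gamma-1))*(R*T1/MW)*((P2/P1)^((gamma-1)/gamma) - 1)
T1 = 78 + 273.15 = 351.15 K
Pressure ratio = 4.3 / 1.4 = 3.07143
Exponent = (1.3 - 1)/1.3 = 0.230769
(P2/P1)^exp - 1 = 3.07143^0.230769 - 1 = 0.295577
W = 49.4 * 1.3 / 0.3 * 8.314 * 351.15 / 2 * 0.295577 = 92360

92360 kW


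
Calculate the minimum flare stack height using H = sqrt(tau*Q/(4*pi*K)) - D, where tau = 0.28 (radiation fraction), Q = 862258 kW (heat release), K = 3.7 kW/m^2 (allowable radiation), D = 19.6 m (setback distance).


tau*Q/(4*pi*K) = 0.28 * 862258 / (4 * pi * 3.7) = 5192.59
sqrt(5192.59) = 72.0596
H = 72.0596 - 19.6 = 52.46

52.46 m


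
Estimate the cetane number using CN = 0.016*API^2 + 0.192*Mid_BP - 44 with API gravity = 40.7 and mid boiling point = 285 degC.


CN = 0.016 * 40.7^2 + 0.192 * 285 - 44
CN = 26.50384 + 54.72 - 44 = 37.22384

37.22384


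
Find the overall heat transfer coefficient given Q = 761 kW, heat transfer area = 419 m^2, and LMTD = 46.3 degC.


From Q = U*A*LMTD, U = Q / (A * LMTD)
U = 761 / (419 * 46.3) = 761 / 19399.7 = 0.03923

0.03923 kW/(m^2*K)


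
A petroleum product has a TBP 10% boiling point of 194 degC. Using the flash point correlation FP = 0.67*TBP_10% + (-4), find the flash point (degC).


FP = 0.67 * 194 + (-4) = 125.98

125.98 degC


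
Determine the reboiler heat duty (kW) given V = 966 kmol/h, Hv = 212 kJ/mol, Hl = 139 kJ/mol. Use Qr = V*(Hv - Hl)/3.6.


Qr = 966 * (212 - 139) / 3.6 = 966 * 73 / 3.6 = 19590

19590 kW


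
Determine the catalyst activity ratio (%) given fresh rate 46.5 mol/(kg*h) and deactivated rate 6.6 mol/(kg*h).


Activity (%) = (rate_used / rate_fresh) * 100
rate_used = 6.6, rate_fresh = 46.5
= (6.6 / 46.5) * 100
= 0.1419 * 100 = 14.19

14.19 %


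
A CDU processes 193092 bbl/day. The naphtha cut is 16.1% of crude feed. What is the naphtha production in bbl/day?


Crude throughput = 193092 bbl/day
Fraction yield = 16.1%
yield = throughput * fraction / 100
yield = 193092 * 16.1 / 100 = 31087.812

31087.812 bbl/day


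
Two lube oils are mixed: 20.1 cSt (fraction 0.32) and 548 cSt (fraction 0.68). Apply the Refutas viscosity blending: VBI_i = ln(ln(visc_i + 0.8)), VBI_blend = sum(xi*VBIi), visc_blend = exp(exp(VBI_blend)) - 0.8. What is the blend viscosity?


Refutas method: VBN_i = 14.534*ln(ln(visc_i + 0.8)) + 10.975, blended linearly by mass fraction; since VBN is linear in VBI_i = ln(ln(visc_i + 0.8)) and the fractions sum to 1, blend VBI directly: visc = exp(exp(VBI_blend)) - 0.8
VBI_1 = ln(ln(20.1 + 0.8)) = 1.11177
VBI_2 = ln(ln(548 + 0.8)) = 1.84178
VBI_blend = 0.32 * 1.11177 + 0.68 * 1.84178 = 1.60818
visc_blend = exp(exp(1.60818)) - 0.8 = 146.7

146.7 cSt


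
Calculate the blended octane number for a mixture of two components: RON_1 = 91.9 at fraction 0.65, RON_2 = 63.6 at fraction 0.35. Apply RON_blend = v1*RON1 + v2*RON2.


Linear blending: RON_blend = sum(vi * RONi)
Contribution 1: 0.65 * 91.9 = 59.735
Contribution 2: 0.35 * 63.6 = 22.26
RON_blend = 59.735 + 22.26 = 81.995

81.995


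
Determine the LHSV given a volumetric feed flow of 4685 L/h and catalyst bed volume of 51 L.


LHSV = volumetric feed rate / catalyst volume
= 4685 L/h / 51 L
= 91.86 h^-1

91.86 h^-1


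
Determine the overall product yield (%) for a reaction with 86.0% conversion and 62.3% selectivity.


Overall yield = conversion (%) * selectivity (%) / 100
Conversion = 86.0%, Selectivity = 62.3%
Y = 86.0 * 62.3 / 100
= 53.578 %

53.578 %


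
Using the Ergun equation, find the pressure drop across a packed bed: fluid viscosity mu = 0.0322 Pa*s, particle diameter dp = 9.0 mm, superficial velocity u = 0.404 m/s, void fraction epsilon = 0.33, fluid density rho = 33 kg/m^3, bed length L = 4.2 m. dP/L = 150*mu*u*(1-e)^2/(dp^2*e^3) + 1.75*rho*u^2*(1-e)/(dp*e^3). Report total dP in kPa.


dp = 9.0 mm = 0.009 m
Viscous term = 150*0.0322*0.404*(1-0.33)^2 / (0.009^2*0.33^3) = 300920
Inertial term = 1.75*33*0.404^2*(1-0.33) / (0.009*0.33^3) = 19525.6
dP/L = 300920 + 19525.6 = 320446 Pa/m
dP = 320446 * 4.2 / 1000 = 1346 kPa

1346 kPa


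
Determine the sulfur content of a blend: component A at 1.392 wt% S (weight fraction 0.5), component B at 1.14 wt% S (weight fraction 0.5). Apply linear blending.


Linear sulfur blending: S_blend = x1*S1 + x2*S2
Contribution 1: 0.5 * 1.392 = 0.696 wt%
Contribution 2: 0.5 * 1.14 = 0.57 wt%
S_blend = 0.696 + 0.57 = 1.266

1.266 wt%


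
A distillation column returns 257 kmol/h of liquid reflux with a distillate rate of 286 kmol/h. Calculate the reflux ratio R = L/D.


Reflux ratio definition: R = L / D (liquid returned / distillate withdrawn)
L = 257 kmol/h, D = 286 kmol/h
R = 257 / 286 = 0.8986

0.8986


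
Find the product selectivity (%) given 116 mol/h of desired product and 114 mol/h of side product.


Selectivity = desired / (desired + undesired) * 100
Total products = 116 + 114 = 230 mol/h
S = 116 / 230 * 100
= 0.5043 * 100
= 50.43 %

50.43 %


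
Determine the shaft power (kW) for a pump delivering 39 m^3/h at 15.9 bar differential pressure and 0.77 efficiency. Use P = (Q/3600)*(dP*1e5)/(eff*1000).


Q = 39 / 3600 = 0.0108333 m^3/s
P = 0.0108333 * (15.9 * 1e5) / 0.77 / 1000 = 22.37

22.37 kW


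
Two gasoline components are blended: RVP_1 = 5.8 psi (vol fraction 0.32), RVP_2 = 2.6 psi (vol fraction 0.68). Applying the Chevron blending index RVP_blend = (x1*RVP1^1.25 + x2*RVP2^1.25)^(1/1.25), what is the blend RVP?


Chevron index: RVP_blend = (sum xi*RVPi^1.25)^(1/1.25)
RVP^1.25 terms: 0.32 * 5.8^1.25 + 0.68 * 2.6^1.25 = 5.12533
RVP_blend = 5.12533^(1/1.25) = 3.696

3.696 psi


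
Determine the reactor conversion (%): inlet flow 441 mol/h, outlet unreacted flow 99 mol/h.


X = (F_in - F_out) / F_in * 100
Moles reacted = 441 - 99 = 342
X = 342 / 441 * 100
= 0.7755 * 100
= 77.55 %

77.55 %


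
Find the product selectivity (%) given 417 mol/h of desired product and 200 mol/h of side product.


Selectivity = desired / (desired + undesired) * 100
Total products = 417 + 200 = 617 mol/h
S = 417 / 617 * 100
= 0.6759 * 100
= 67.59 %

67.59 %


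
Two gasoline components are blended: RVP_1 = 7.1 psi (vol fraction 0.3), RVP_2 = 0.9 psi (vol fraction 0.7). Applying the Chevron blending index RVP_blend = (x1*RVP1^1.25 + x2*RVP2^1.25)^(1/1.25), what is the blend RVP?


Chevron index: RVP_blend = (sum xi*RVPi^1.25)^(1/1.25)
RVP^1.25 terms: 0.3 * 7.1^1.25 + 0.7 * 0.9^1.25 = 4.09054
RVP_blend = 4.09054^(1/1.25) = 3.086

3.086 psi


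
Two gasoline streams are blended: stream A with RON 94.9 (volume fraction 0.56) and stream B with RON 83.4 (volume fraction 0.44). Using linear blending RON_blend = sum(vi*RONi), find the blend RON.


Linear blending: RON_blend = sum(vi * RONi)
Contribution 1: 0.56 * 94.9 = 53.144
Contribution 2: 0.44 * 83.4 = 36.696
RON_blend = 53.144 + 36.696 = 89.84

89.84


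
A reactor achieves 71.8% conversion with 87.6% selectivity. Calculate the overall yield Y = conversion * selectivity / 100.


Overall yield = conversion (%) * selectivity (%) / 100
Conversion = 71.8%, Selectivity = 87.6%
Y = 71.8 * 87.6 / 100
= 62.8968 %

62.8968 %


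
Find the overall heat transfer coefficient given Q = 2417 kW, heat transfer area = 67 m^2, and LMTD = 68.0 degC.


From Q = U*A*LMTD, U = Q / (A * LMTD)
U = 2417 / (67 * 68.0) = 2417 / 4556 = 0.5305

0.5305 kW/(m^2*K)


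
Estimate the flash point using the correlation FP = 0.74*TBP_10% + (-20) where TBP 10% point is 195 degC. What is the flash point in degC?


FP = 0.74 * 195 + (-20) = 124.3

124.3 degC


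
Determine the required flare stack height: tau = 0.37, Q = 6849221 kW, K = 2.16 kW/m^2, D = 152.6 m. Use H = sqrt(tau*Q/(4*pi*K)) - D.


tau*Q/(4*pi*K) = 0.37 * 6849221 / (4 * pi * 2.16) = 93364
sqrt(93364) = 305.555
H = 305.555 - 152.6 = 153.0

153.0 m


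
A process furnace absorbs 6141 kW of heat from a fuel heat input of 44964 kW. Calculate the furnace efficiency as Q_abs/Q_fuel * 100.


Furnace efficiency = Q_absorbed / Q_fuel * 100
= 6141 / 44964 * 100 = 13.66

13.66 %


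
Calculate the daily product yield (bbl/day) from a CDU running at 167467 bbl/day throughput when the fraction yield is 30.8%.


Crude throughput = 167467 bbl/day
Fraction yield = 30.8%
yield = throughput * fraction / 100
yield = 167467 * 30.8 / 100 = 51579.836

51579.836 bbl/day


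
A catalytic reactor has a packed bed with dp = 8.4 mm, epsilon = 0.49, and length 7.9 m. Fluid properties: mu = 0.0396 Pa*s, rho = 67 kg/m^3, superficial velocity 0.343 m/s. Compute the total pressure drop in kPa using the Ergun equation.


dp = 8.4 mm = 0.0084 m
Viscous term = 150*0.0396*0.343*(1-0.49)^2 / (0.0084^2*0.49^3) = 63837.2
Inertial term = 1.75*67*0.343^2*(1-0.49) / (0.0084*0.49^3) = 7118.75
dP/L = 63837.2 + 7118.75 = 70955.9 Pa/m
dP = 70955.9 * 7.9 / 1000 = 560.6 kPa

560.6 kPa


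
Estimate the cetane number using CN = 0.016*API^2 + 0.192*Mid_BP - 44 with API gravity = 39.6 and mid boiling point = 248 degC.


CN = 0.016 * 39.6^2 + 0.192 * 248 - 44
CN = 25.09056 + 47.616 - 44 = 28.70656

28.70656


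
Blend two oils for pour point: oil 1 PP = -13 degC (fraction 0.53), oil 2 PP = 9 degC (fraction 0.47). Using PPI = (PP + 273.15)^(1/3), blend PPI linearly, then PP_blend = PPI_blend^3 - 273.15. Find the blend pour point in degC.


PPI_1 = (-13 + 273.15)^(1/3) = 6.383731
PPI_2 = (9 + 273.15)^(1/3) = 6.558835
PPI_blend = 0.53 * 6.383731 + 0.47 * 6.558835 = 6.46603
PP_blend = 6.46603^3 - 273.15 = 270.3418 - 273.15 = -2.81

-2.81 degC


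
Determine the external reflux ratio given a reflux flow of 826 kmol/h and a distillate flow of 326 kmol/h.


Reflux ratio definition: R = L / D (liquid returned / distillate withdrawn)
L = 826 kmol/h, D = 326 kmol/h
R = 826 / 326 = 2.534

2.534


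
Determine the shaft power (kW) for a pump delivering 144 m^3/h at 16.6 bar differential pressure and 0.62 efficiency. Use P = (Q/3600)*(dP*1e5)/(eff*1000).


Q = 144 / 3600 = 0.04 m^3/s
P = 0.04 * (16.6 * 1e5) / 0.62 / 1000 = 107.1

107.1 kW


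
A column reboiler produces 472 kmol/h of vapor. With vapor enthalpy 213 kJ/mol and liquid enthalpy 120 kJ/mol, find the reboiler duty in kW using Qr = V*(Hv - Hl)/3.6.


Qr = 472 * (213 - 120) / 3.6 = 472 * 93 / 3.6 = 12190

12190 kW


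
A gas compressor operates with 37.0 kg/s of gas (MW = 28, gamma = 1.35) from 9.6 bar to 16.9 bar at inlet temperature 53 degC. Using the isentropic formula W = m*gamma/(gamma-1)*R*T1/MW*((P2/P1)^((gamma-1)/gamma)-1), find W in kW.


Isentropic work: W = m*(gamma/(gamma-1))*(R*T1/MW)*((P2/P1)^((gamma-1)/gamma) - 1)
T1 = 53 + 273.15 = 326.15 K
Pressure ratio = 16.9 / 9.6 = 1.76042
Exponent = (1.35 - 1)/1.35 = 0.259259
(P2/P1)^exp - 1 = 1.76042^0.259259 - 1 = 0.157919
W = 37.0 * 1.35 / 0.35 * 8.314 * 326.15 / 28 * 0.157919 = 2183

2183 kW


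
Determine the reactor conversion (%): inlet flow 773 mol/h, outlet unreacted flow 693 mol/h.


X = (F_in - F_out) / F_in * 100
Moles reacted = 773 - 693 = 80
X = 80 / 773 * 100
= 0.1035 * 100
= 10.35 %

10.35 %


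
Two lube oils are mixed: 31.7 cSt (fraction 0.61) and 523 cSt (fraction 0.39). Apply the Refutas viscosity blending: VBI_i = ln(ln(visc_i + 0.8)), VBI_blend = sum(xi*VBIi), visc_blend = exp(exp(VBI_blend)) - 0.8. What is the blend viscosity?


Refutas method: VBN_i = 14.534*ln(ln(visc_i + 0.8)) + 10.975, blended linearly by mass fraction; since VBN is linear in VBI_i = ln(ln(visc_i + 0.8)) and the fractions sum to 1, blend VBI directly: visc = exp(exp(VBI_blend)) - 0.8
VBI_1 = ln(ln(31.7 + 0.8)) = 1.24739
VBI_2 = ln(ln(523 + 0.8)) = 1.83436
VBI_blend = 0.61 * 1.24739 + 0.39 * 1.83436 = 1.47631
visc_blend = exp(exp(1.47631)) - 0.8 = 78.78

78.78 cSt


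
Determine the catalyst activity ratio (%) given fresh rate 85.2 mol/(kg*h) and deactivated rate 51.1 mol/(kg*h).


Activity (%) = (rate_used / rate_fresh) * 100
rate_used = 51.1, rate_fresh = 85.2
= (51.1 / 85.2) * 100
= 0.5998 * 100 = 59.98

59.98 %


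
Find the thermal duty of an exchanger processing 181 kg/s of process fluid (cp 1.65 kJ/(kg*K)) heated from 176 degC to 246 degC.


Q = m_dot * cp * delta_T
delta_T = 246 - 176 = 70 K
Q = 181 * 1.65 * 70
= 298.65 * 70
= 20905.5 kW

20905.5 kW


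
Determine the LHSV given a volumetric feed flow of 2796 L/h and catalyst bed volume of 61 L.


LHSV = volumetric feed rate / catalyst volume
= 2796 L/h / 61 L
= 45.84 h^-1

45.84 h^-1


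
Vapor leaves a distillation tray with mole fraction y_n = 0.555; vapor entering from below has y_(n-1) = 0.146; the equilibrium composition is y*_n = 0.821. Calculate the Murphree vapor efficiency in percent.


Murphree vapor efficiency: EMV = (y_n - y_(n-1)) / (y*_n - y_(n-1)) * 100
EMV = (0.555 - 0.146) / (0.821 - 0.146) * 100 = 0.409 / 0.675 * 100 = 60.59

60.59 %


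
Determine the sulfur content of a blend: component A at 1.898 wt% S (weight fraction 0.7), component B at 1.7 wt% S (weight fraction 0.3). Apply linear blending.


Linear sulfur blending: S_blend = x1*S1 + x2*S2
Contribution 1: 0.7 * 1.898 = 1.3286 wt%
Contribution 2: 0.3 * 1.7 = 0.51 wt%
S_blend = 1.3286 + 0.51 = 1.8386

1.8386 wt%


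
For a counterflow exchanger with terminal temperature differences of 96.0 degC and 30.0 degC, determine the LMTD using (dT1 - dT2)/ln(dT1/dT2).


LMTD = (dT1 - dT2) / ln(dT1/dT2)
= (96.0 - 30.0) / ln(96.0 / 30.0) = 66 / 1.16315 = 56.74

56.74 degC


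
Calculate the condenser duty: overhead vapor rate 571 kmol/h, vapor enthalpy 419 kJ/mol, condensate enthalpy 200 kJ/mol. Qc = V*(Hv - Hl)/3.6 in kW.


Qc = 571 * (419 - 200) / 3.6 = 571 * 219 / 3.6 = 34740

34740 kW


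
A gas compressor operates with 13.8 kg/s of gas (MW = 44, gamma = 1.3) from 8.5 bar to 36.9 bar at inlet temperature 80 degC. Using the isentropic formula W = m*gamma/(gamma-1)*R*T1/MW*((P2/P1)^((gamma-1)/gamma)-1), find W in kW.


Isentropic work: W = m*(gamma/(gamma-1))*(R*T1/MW)*((P2/P1)^((gamma-1)/gamma) - 1)
T1 = 80 + 273.15 = 353.15 K
Pressure ratio = 36.9 / 8.5 = 4.34118
Exponent = (1.3 - 1)/1.3 = 0.230769
(P2/P1)^exp - 1 = 4.34118^0.230769 - 1 = 0.403266
W = 13.8 * 1.3 / 0.3 * 8.314 * 353.15 / 44 * 0.403266 = 1609

1609 kW


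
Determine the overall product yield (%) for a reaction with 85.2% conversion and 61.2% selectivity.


Overall yield = conversion (%) * selectivity (%) / 100
Conversion = 85.2%, Selectivity = 61.2%
Y = 85.2 * 61.2 / 100
= 52.1424 %

52.1424 %


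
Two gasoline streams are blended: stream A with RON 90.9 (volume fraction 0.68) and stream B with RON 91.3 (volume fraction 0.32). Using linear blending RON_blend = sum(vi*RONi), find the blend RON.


Linear blending: RON_blend = sum(vi * RONi)
Contribution 1: 0.68 * 90.9 = 61.812
Contribution 2: 0.32 * 91.3 = 29.216
RON_blend = 61.812 + 29.216 = 91.028

91.028


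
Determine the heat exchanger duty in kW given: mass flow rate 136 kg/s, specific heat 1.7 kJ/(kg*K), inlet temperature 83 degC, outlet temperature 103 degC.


Q = m_dot * cp * delta_T
delta_T = 103 - 83 = 20 K
Q = 136 * 1.7 * 20
= 231.2 * 20
= 4624 kW

4624 kW


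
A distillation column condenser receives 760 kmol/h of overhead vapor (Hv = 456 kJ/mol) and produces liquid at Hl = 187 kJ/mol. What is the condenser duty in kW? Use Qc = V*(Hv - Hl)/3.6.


Qc = 760 * (456 - 187) / 3.6 = 760 * 269 / 3.6 = 56790

56790 kW


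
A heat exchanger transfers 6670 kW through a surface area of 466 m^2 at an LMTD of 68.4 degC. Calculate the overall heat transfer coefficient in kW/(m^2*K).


From Q = U*A*LMTD, U = Q / (A * LMTD)
U = 6670 / (466 * 68.4) = 6670 / 31874.4 = 0.2093

0.2093 kW/(m^2*K)


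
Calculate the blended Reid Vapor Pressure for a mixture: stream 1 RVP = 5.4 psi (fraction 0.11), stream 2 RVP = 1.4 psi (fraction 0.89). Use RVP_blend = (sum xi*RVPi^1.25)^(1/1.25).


Chevron index: RVP_blend = (sum xi*RVPi^1.25)^(1/1.25)
RVP^1.25 terms: 0.11 * 5.4^1.25 + 0.89 * 1.4^1.25 = 2.26084
RVP_blend = 2.26084^(1/1.25) = 1.921

1.921 psi


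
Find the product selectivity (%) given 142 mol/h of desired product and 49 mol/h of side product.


Selectivity = desired / (desired + undesired) * 100
Total products = 142 + 49 = 191 mol/h
S = 142 / 191 * 100
= 0.7435 * 100
= 74.35 %

74.35 %


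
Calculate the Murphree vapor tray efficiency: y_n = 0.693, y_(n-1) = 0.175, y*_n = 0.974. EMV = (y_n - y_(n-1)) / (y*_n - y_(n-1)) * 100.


Murphree vapor efficiency: EMV = (y_n - y_(n-1)) / (y*_n - y_(n-1)) * 100
EMV = (0.693 - 0.175) / (0.974 - 0.175) * 100 = 0.518 / 0.799 * 100 = 64.83

64.83 %


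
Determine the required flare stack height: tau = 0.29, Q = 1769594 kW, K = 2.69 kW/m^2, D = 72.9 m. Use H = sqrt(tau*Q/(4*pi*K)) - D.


tau*Q/(4*pi*K) = 0.29 * 1769594 / (4 * pi * 2.69) = 15181.3
sqrt(15181.3) = 123.212
H = 123.212 - 72.9 = 50.31

50.31 m


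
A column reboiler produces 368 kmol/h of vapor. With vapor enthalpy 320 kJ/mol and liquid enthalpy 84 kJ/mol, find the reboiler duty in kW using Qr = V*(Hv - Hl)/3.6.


Qr = 368 * (320 - 84) / 3.6 = 368 * 236 / 3.6 = 24120

24120 kW


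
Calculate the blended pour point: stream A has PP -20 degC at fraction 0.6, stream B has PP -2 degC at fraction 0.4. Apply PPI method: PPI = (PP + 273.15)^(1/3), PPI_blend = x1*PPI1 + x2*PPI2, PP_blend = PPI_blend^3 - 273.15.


PPI_1 = (-20 + 273.15)^(1/3) = 6.325953
PPI_2 = (-2 + 273.15)^(1/3) = 6.472467
PPI_blend = 0.6 * 6.325953 + 0.4 * 6.472467 = 6.384559
PP_blend = 6.384559^3 - 273.15 = 260.2512 - 273.15 = -12.9

-12.9 degC


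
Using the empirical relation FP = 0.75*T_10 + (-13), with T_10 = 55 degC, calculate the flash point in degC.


FP = 0.75 * 55 + (-13) = 28.25

28.25 degC


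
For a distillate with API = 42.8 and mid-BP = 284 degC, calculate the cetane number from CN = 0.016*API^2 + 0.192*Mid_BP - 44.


CN = 0.016 * 42.8^2 + 0.192 * 284 - 44
CN = 29.30944 + 54.528 - 44 = 39.83744

39.83744
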